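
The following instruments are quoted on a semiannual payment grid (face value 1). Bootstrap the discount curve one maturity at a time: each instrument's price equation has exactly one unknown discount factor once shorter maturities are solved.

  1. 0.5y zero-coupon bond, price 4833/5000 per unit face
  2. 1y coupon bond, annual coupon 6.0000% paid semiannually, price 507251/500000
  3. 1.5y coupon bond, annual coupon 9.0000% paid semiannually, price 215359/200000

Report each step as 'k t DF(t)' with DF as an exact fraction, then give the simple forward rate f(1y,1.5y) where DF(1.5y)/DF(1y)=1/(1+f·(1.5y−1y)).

1 1/2 4833/5000
2 1 598/625
3 3/2 2369/2500
f(1y,1.5y) = ((598/625)/(2369/2500) − 1)/(1/2) = 2/103 ≈ 1.9417%

step 1 [0.5y] zero: DF = P = 4833/5000 ≈ 0.966600
step 2 [1y] bond c/2=3/100: DF=(507251/500000 − 3/100·(0.966600))/(1+3/100) = 598/625 ≈ 0.956800
step 3 [1.5y] bond c/2=9/200: DF=(215359/200000 − 9/200·(0.966600+0.956800))/(1+9/200) = 2369/2500 ≈ 0.947600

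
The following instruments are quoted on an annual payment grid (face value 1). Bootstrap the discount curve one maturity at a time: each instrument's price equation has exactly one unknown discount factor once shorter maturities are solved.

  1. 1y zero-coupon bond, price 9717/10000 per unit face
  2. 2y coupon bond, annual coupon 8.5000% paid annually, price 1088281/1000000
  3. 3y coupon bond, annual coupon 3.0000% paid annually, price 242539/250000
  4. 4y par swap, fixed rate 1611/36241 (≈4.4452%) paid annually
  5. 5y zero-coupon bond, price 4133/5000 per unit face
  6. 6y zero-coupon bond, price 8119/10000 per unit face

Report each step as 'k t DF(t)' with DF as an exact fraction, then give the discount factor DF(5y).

1 1 9717/10000
2 2 9269/10000
3 3 4433/5000
4 4 8389/10000
5 5 4133/5000
6 6 8119/10000
DF(5y) = 4133/5000 ≈ 0.826600

step 1 [1y] zero: DF = P = 9717/10000 ≈ 0.971700
step 2 [2y] bond c/1=17/200: DF=(1088281/1000000 − 17/200·(0.971700))/(1+17/200) = 9269/10000 ≈ 0.926900
step 3 [3y] bond c/1=3/100: DF=(242539/250000 − 3/100·(0.971700+0.926900))/(1+3/100) = 4433/5000 ≈ 0.886600
step 4 [4y] swap r/1=1611/36241: DF=(1 − 1611/36241·(0.971700+0.926900+0.886600))/(1+1611/36241) = 8389/10000 ≈ 0.838900
step 5 [5y] zero: DF = P = 4133/5000 ≈ 0.826600
step 6 [6y] zero: DF = P = 8119/10000 ≈ 0.811900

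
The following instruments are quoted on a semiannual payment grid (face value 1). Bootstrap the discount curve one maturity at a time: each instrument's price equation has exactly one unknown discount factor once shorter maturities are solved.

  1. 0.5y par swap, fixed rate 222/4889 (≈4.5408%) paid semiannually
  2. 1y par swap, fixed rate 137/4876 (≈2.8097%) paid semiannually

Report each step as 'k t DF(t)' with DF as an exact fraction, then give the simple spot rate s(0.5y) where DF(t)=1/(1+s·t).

1 1/2 4889/5000
2 1 4863/5000
s(0.5y) = (1/(4889/5000) − 1)/(1/2) = 222/4889 ≈ 4.5408%

step 1 [0.5y] swap r/2=111/4889: DF=(1 − 111/4889·(0))/(1+111/4889) = 4889/5000 ≈ 0.977800
step 2 [1y] swap r/2=137/9752: DF=(1 − 137/9752·(0.977800))/(1+137/9752) = 4863/5000 ≈ 0.972600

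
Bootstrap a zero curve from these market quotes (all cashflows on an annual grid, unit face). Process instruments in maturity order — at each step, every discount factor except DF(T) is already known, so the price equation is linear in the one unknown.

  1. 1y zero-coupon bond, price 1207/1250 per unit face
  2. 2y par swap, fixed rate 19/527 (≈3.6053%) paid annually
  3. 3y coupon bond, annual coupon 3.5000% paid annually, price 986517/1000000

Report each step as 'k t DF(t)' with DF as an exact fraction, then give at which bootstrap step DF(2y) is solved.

1 1 1207/1250
2 2 2329/2500
3 3 889/1000
DF(2y) is solved at step 2

step 1 [1y] zero: DF = P = 1207/1250 ≈ 0.965600
step 2 [2y] swap r/1=19/527: DF=(1 − 19/527·(0.965600))/(1+19/527) = 2329/2500 ≈ 0.931600
step 3 [3y] bond c/1=7/200: DF=(986517/1000000 − 7/200·(0.965600+0.931600))/(1+7/200) = 889/1000 ≈ 0.889000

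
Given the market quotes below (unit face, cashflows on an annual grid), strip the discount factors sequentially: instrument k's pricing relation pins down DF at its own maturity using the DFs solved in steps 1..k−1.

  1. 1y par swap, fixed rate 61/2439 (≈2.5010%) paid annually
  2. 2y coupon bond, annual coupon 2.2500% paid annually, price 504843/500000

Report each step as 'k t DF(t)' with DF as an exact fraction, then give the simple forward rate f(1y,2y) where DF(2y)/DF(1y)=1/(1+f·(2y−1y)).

step 1 [1y] swap r/1=61/2439: DF=(1 − 61/2439·(0))/(1+61/2439) = 2439/2500 ≈ 0.975600
step 2 [2y] bond c/1=9/400: DF=(504843/500000 − 9/400·(0.975600))/(1+9/400) = 483/500 ≈ 0.966000

1 1 2439/2500
2 2 483/500
f(1y,2y) = ((2439/2500)/(483/500) − 1)/(1) = 8/805 ≈ 0.9938%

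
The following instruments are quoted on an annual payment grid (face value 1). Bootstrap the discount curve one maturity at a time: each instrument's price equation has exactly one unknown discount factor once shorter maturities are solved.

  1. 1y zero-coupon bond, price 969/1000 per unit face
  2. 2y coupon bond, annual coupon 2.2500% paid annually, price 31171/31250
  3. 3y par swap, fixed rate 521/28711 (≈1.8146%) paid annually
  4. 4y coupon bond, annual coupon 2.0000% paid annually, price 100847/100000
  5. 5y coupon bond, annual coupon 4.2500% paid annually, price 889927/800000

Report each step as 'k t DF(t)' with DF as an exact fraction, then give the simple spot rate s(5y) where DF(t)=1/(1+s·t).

step 1 [1y] zero: DF = P = 969/1000 ≈ 0.969000
step 2 [2y] bond c/1=9/400: DF=(31171/31250 − 9/400·(0.969000))/(1+9/400) = 4771/5000 ≈ 0.954200
step 3 [3y] swap r/1=521/28711: DF=(1 − 521/28711·(0.969000+0.954200))/(1+521/28711) = 9479/10000 ≈ 0.947900
step 4 [4y] bond c/1=1/50: DF=(100847/100000 − 1/50·(0.969000+0.954200+0.947900))/(1+1/50) = 2331/2500 ≈ 0.932400
step 5 [5y] bond c/1=17/400: DF=(889927/800000 − 17/400·(0.969000+0.954200+0.947900+0.932400))/(1+17/400) = 114/125 ≈ 0.912000

1 1 969/1000
2 2 4771/5000
3 3 9479/10000
4 4 2331/2500
5 5 114/125
s(5y) = (1/(114/125) − 1)/(5) = 11/570 ≈ 1.9298%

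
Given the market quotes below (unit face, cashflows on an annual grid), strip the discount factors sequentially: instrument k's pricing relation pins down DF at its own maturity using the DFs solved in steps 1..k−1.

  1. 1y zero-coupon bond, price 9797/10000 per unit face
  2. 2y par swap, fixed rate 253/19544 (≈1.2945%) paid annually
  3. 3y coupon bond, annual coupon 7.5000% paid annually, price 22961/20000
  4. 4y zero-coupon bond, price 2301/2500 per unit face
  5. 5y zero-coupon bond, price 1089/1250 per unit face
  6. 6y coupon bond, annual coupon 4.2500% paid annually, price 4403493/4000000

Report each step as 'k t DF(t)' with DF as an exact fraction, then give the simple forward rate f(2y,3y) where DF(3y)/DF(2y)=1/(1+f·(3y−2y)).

1 1 9797/10000
2 2 9747/10000
3 3 2329/2500
4 4 2301/2500
5 5 1089/1250
6 6 8653/10000
f(2y,3y) = ((9747/10000)/(2329/2500) − 1)/(1) = 431/9316 ≈ 4.6264%

step 1 [1y] zero: DF = P = 9797/10000 ≈ 0.979700
step 2 [2y] swap r/1=253/19544: DF=(1 − 253/19544·(0.979700))/(1+253/19544) = 9747/10000 ≈ 0.974700
step 3 [3y] bond c/1=3/40: DF=(22961/20000 − 3/40·(0.979700+0.974700))/(1+3/40) = 2329/2500 ≈ 0.931600
step 4 [4y] zero: DF = P = 2301/2500 ≈ 0.920400
step 5 [5y] zero: DF = P = 1089/1250 ≈ 0.871200
step 6 [6y] bond c/1=17/400: DF=(4403493/4000000 − 17/400·(0.979700+0.974700+0.931600+0.920400+0.871200))/(1+17/400) = 8653/10000 ≈ 0.865300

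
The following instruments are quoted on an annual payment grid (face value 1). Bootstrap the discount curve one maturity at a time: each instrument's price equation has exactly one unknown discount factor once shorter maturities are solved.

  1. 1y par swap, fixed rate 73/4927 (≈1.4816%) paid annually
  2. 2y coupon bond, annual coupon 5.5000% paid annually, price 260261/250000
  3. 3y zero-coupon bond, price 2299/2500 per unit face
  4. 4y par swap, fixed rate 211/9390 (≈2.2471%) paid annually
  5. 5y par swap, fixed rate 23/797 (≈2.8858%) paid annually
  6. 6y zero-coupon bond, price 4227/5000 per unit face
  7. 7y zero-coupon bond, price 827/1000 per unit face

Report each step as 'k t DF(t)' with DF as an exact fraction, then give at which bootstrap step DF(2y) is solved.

step 1 [1y] swap r/1=73/4927: DF=(1 − 73/4927·(0))/(1+73/4927) = 4927/5000 ≈ 0.985400
step 2 [2y] bond c/1=11/200: DF=(260261/250000 − 11/200·(0.985400))/(1+11/200) = 4677/5000 ≈ 0.935400
step 3 [3y] zero: DF = P = 2299/2500 ≈ 0.919600
step 4 [4y] swap r/1=211/9390: DF=(1 − 211/9390·(0.985400+0.935400+0.919600))/(1+211/9390) = 2289/2500 ≈ 0.915600
step 5 [5y] swap r/1=23/797: DF=(1 − 23/797·(0.985400+0.935400+0.919600+0.915600))/(1+23/797) = 4333/5000 ≈ 0.866600
step 6 [6y] zero: DF = P = 4227/5000 ≈ 0.845400
step 7 [7y] zero: DF = P = 827/1000 ≈ 0.827000

1 1 4927/5000
2 2 4677/5000
3 3 2299/2500
4 4 2289/2500
5 5 4333/5000
6 6 4227/5000
7 7 827/1000
DF(2y) is solved at step 2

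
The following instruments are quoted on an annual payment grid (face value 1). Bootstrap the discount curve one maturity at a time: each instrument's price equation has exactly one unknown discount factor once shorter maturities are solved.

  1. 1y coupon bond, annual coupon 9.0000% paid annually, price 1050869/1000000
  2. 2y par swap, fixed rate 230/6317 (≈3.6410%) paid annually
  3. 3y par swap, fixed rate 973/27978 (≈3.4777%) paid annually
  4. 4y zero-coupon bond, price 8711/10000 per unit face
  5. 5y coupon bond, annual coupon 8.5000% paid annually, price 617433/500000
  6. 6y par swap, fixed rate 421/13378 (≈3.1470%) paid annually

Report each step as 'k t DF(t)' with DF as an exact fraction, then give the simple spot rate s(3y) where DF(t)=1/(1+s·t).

1 1 9641/10000
2 2 931/1000
3 3 9027/10000
4 4 8711/10000
5 5 8507/10000
6 6 2079/2500
s(3y) = (1/(9027/10000) − 1)/(3) = 973/27081 ≈ 3.5929%

step 1 [1y] bond c/1=9/100: DF=(1050869/1000000 − 9/100·(0))/(1+9/100) = 9641/10000 ≈ 0.964100
step 2 [2y] swap r/1=230/6317: DF=(1 − 230/6317·(0.964100))/(1+230/6317) = 931/1000 ≈ 0.931000
step 3 [3y] swap r/1=973/27978: DF=(1 − 973/27978·(0.964100+0.931000))/(1+973/27978) = 9027/10000 ≈ 0.902700
step 4 [4y] zero: DF = P = 8711/10000 ≈ 0.871100
step 5 [5y] bond c/1=17/200: DF=(617433/500000 − 17/200·(0.964100+0.931000+0.902700+0.871100))/(1+17/200) = 8507/10000 ≈ 0.850700
step 6 [6y] swap r/1=421/13378: DF=(1 − 421/13378·(0.964100+0.931000+0.902700+0.871100+0.850700))/(1+421/13378) = 2079/2500 ≈ 0.831600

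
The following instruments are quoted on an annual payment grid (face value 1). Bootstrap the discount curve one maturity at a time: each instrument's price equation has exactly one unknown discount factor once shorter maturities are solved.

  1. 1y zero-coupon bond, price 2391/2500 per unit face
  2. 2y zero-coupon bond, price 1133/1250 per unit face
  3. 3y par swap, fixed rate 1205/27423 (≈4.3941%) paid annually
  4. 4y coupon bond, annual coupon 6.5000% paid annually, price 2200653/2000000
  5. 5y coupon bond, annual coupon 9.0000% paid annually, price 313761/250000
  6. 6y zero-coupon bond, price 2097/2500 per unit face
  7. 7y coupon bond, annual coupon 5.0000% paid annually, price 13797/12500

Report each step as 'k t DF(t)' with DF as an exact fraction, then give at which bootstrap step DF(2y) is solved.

1 1 2391/2500
2 2 1133/1250
3 3 1759/2000
4 4 4329/5000
5 5 1707/2000
6 6 2097/2500
7 7 1997/2500
DF(2y) is solved at step 2

step 1 [1y] zero: DF = P = 2391/2500 ≈ 0.956400
step 2 [2y] zero: DF = P = 1133/1250 ≈ 0.906400
step 3 [3y] swap r/1=1205/27423: DF=(1 − 1205/27423·(0.956400+0.906400))/(1+1205/27423) = 1759/2000 ≈ 0.879500
step 4 [4y] bond c/1=13/200: DF=(2200653/2000000 − 13/200·(0.956400+0.906400+0.879500))/(1+13/200) = 4329/5000 ≈ 0.865800
step 5 [5y] bond c/1=9/100: DF=(313761/250000 − 9/100·(0.956400+0.906400+0.879500+0.865800))/(1+9/100) = 1707/2000 ≈ 0.853500
step 6 [6y] zero: DF = P = 2097/2500 ≈ 0.838800
step 7 [7y] bond c/1=1/20: DF=(13797/12500 − 1/20·(0.956400+0.906400+0.879500+0.865800+0.853500+0.838800))/(1+1/20) = 1997/2500 ≈ 0.798800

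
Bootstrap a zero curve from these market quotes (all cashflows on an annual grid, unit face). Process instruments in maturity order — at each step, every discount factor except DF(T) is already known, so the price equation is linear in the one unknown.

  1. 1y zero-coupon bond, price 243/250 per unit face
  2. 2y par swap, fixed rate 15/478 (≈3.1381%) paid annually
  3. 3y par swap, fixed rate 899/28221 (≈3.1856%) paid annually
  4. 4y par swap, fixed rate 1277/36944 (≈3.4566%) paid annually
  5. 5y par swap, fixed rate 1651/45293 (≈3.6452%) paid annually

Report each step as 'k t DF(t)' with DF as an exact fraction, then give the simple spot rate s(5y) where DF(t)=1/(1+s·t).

step 1 [1y] zero: DF = P = 243/250 ≈ 0.972000
step 2 [2y] swap r/1=15/478: DF=(1 − 15/478·(0.972000))/(1+15/478) = 47/50 ≈ 0.940000
step 3 [3y] swap r/1=899/28221: DF=(1 − 899/28221·(0.972000+0.940000))/(1+899/28221) = 9101/10000 ≈ 0.910100
step 4 [4y] swap r/1=1277/36944: DF=(1 − 1277/36944·(0.972000+0.940000+0.910100))/(1+1277/36944) = 8723/10000 ≈ 0.872300
step 5 [5y] swap r/1=1651/45293: DF=(1 − 1651/45293·(0.972000+0.940000+0.910100+0.872300))/(1+1651/45293) = 8349/10000 ≈ 0.834900

1 1 243/250
2 2 47/50
3 3 9101/10000
4 4 8723/10000
5 5 8349/10000
s(5y) = (1/(8349/10000) − 1)/(5) = 1651/41745 ≈ 3.9550%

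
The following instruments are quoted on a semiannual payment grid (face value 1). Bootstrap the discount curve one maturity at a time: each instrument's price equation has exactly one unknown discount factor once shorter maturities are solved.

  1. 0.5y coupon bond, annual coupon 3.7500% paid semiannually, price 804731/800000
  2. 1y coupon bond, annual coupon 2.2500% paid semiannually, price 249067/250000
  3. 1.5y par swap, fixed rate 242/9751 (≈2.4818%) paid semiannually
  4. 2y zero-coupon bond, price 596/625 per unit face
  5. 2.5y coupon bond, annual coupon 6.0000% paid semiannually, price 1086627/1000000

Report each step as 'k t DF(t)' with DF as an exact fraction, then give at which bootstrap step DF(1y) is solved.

1 1/2 4937/5000
2 1 4871/5000
3 3/2 9637/10000
4 2 596/625
5 5/2 471/500
DF(1y) is solved at step 2

step 1 [0.5y] bond c/2=3/160: DF=(804731/800000 − 3/160·(0))/(1+3/160) = 4937/5000 ≈ 0.987400
step 2 [1y] bond c/2=9/800: DF=(249067/250000 − 9/800·(0.987400))/(1+9/800) = 4871/5000 ≈ 0.974200
step 3 [1.5y] swap r/2=121/9751: DF=(1 − 121/9751·(0.987400+0.974200))/(1+121/9751) = 9637/10000 ≈ 0.963700
step 4 [2y] zero: DF = P = 596/625 ≈ 0.953600
step 5 [2.5y] bond c/2=3/100: DF=(1086627/1000000 − 3/100·(0.987400+0.974200+0.963700+0.953600))/(1+3/100) = 471/500 ≈ 0.942000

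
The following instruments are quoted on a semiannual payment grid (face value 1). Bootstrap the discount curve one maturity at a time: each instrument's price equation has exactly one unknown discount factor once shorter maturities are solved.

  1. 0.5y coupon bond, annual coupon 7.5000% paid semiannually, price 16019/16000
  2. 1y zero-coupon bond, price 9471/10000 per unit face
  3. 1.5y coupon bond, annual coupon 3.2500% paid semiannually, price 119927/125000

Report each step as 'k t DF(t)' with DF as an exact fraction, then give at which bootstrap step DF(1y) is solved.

step 1 [0.5y] bond c/2=3/80: DF=(16019/16000 − 3/80·(0))/(1+3/80) = 193/200 ≈ 0.965000
step 2 [1y] zero: DF = P = 9471/10000 ≈ 0.947100
step 3 [1.5y] bond c/2=13/800: DF=(119927/125000 − 13/800·(0.965000+0.947100))/(1+13/800) = 1827/2000 ≈ 0.913500

1 1/2 193/200
2 1 9471/10000
3 3/2 1827/2000
DF(1y) is solved at step 2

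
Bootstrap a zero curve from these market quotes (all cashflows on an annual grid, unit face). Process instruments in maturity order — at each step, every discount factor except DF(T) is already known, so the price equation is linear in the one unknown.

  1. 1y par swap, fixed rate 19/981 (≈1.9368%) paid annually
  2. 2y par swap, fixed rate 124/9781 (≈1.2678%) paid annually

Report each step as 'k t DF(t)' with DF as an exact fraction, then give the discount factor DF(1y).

1 1 981/1000
2 2 1219/1250
DF(1y) = 981/1000 ≈ 0.981000

step 1 [1y] swap r/1=19/981: DF=(1 − 19/981·(0))/(1+19/981) = 981/1000 ≈ 0.981000
step 2 [2y] swap r/1=124/9781: DF=(1 − 124/9781·(0.981000))/(1+124/9781) = 1219/1250 ≈ 0.975200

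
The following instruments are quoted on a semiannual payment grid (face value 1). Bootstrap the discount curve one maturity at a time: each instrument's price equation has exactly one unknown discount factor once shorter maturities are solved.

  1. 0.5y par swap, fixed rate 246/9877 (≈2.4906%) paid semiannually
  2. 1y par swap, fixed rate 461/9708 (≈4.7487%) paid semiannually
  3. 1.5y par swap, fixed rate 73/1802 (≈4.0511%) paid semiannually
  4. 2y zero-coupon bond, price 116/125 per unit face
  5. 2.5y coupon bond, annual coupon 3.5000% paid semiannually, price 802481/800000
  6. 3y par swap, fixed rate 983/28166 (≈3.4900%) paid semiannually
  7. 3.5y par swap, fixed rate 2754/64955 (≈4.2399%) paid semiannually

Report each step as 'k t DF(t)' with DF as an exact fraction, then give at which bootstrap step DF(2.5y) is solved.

step 1 [0.5y] swap r/2=123/9877: DF=(1 − 123/9877·(0))/(1+123/9877) = 9877/10000 ≈ 0.987700
step 2 [1y] swap r/2=461/19416: DF=(1 − 461/19416·(0.987700))/(1+461/19416) = 9539/10000 ≈ 0.953900
step 3 [1.5y] swap r/2=73/3604: DF=(1 − 73/3604·(0.987700+0.953900))/(1+73/3604) = 1177/1250 ≈ 0.941600
step 4 [2y] zero: DF = P = 116/125 ≈ 0.928000
step 5 [2.5y] bond c/2=7/400: DF=(802481/800000 − 7/400·(0.987700+0.953900+0.941600+0.928000))/(1+7/400) = 9203/10000 ≈ 0.920300
step 6 [3y] swap r/2=983/56332: DF=(1 − 983/56332·(0.987700+0.953900+0.941600+0.928000+0.920300))/(1+983/56332) = 9017/10000 ≈ 0.901700
step 7 [3.5y] swap r/2=1377/64955: DF=(1 − 1377/64955·(0.987700+0.953900+0.941600+0.928000+0.920300+0.901700))/(1+1377/64955) = 8623/10000 ≈ 0.862300

1 1/2 9877/10000
2 1 9539/10000
3 3/2 1177/1250
4 2 116/125
5 5/2 9203/10000
6 3 9017/10000
7 7/2 8623/10000
DF(2.5y) is solved at step 5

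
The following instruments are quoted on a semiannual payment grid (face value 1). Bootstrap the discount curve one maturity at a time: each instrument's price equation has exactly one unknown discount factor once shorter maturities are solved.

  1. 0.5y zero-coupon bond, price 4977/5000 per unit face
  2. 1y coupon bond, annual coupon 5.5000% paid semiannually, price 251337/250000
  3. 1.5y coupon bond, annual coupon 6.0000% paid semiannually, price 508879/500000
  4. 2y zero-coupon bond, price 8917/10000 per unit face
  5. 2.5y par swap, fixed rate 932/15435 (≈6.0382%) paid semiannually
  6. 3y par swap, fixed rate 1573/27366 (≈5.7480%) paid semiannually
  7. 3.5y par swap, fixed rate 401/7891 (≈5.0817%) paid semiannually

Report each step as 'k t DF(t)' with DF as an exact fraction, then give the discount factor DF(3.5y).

1 1/2 4977/5000
2 1 4759/5000
3 3/2 4657/5000
4 2 8917/10000
5 5/2 4301/5000
6 3 8427/10000
7 7/2 2099/2500
DF(3.5y) = 2099/2500 ≈ 0.839600

step 1 [0.5y] zero: DF = P = 4977/5000 ≈ 0.995400
step 2 [1y] bond c/2=11/400: DF=(251337/250000 − 11/400·(0.995400))/(1+11/400) = 4759/5000 ≈ 0.951800
step 3 [1.5y] bond c/2=3/100: DF=(508879/500000 − 3/100·(0.995400+0.951800))/(1+3/100) = 4657/5000 ≈ 0.931400
step 4 [2y] zero: DF = P = 8917/10000 ≈ 0.891700
step 5 [2.5y] swap r/2=466/15435: DF=(1 − 466/15435·(0.995400+0.951800+0.931400+0.891700))/(1+466/15435) = 4301/5000 ≈ 0.860200
step 6 [3y] swap r/2=1573/54732: DF=(1 − 1573/54732·(0.995400+0.951800+0.931400+0.891700+0.860200))/(1+1573/54732) = 8427/10000 ≈ 0.842700
step 7 [3.5y] swap r/2=401/15782: DF=(1 − 401/15782·(0.995400+0.951800+0.931400+0.891700+0.860200+0.842700))/(1+401/15782) = 2099/2500 ≈ 0.839600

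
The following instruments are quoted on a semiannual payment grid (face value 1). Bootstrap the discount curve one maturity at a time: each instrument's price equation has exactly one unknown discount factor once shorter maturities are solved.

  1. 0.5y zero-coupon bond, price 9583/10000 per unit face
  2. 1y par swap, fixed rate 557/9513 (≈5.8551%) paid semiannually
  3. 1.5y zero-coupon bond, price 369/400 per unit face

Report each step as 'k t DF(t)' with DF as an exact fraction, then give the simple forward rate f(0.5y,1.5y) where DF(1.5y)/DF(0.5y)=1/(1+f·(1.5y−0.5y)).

1 1/2 9583/10000
2 1 9443/10000
3 3/2 369/400
f(0.5y,1.5y) = ((9583/10000)/(369/400) − 1)/(1) = 358/9225 ≈ 3.8808%

step 1 [0.5y] zero: DF = P = 9583/10000 ≈ 0.958300
step 2 [1y] swap r/2=557/19026: DF=(1 − 557/19026·(0.958300))/(1+557/19026) = 9443/10000 ≈ 0.944300
step 3 [1.5y] zero: DF = P = 369/400 ≈ 0.922500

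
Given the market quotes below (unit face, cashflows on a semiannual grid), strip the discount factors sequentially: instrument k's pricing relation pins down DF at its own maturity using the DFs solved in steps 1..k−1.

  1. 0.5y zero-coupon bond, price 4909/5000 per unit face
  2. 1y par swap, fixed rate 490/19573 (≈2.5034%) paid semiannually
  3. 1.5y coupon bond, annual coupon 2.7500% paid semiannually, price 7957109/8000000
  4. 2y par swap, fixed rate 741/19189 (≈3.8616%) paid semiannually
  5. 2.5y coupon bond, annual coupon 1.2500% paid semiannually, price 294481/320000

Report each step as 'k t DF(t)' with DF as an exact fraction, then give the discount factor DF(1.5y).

1 1/2 4909/5000
2 1 1951/2000
3 3/2 4773/5000
4 2 9259/10000
5 5/2 8907/10000
DF(1.5y) = 4773/5000 ≈ 0.954600

step 1 [0.5y] zero: DF = P = 4909/5000 ≈ 0.981800
step 2 [1y] swap r/2=245/19573: DF=(1 − 245/19573·(0.981800))/(1+245/19573) = 1951/2000 ≈ 0.975500
step 3 [1.5y] bond c/2=11/800: DF=(7957109/8000000 − 11/800·(0.981800+0.975500))/(1+11/800) = 4773/5000 ≈ 0.954600
step 4 [2y] swap r/2=741/38378: DF=(1 − 741/38378·(0.981800+0.975500+0.954600))/(1+741/38378) = 9259/10000 ≈ 0.925900
step 5 [2.5y] bond c/2=1/160: DF=(294481/320000 − 1/160·(0.981800+0.975500+0.954600+0.925900))/(1+1/160) = 8907/10000 ≈ 0.890700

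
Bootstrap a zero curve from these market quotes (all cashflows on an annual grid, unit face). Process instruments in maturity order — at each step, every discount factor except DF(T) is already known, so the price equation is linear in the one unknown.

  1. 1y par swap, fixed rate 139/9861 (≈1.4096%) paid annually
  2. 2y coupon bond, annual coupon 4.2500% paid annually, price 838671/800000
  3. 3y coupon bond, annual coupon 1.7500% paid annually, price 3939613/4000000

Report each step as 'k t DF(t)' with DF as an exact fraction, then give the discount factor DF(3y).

1 1 9861/10000
2 2 4827/5000
3 3 584/625
DF(3y) = 584/625 ≈ 0.934400

step 1 [1y] swap r/1=139/9861: DF=(1 − 139/9861·(0))/(1+139/9861) = 9861/10000 ≈ 0.986100
step 2 [2y] bond c/1=17/400: DF=(838671/800000 − 17/400·(0.986100))/(1+17/400) = 4827/5000 ≈ 0.965400
step 3 [3y] bond c/1=7/400: DF=(3939613/4000000 − 7/400·(0.986100+0.965400))/(1+7/400) = 584/625 ≈ 0.934400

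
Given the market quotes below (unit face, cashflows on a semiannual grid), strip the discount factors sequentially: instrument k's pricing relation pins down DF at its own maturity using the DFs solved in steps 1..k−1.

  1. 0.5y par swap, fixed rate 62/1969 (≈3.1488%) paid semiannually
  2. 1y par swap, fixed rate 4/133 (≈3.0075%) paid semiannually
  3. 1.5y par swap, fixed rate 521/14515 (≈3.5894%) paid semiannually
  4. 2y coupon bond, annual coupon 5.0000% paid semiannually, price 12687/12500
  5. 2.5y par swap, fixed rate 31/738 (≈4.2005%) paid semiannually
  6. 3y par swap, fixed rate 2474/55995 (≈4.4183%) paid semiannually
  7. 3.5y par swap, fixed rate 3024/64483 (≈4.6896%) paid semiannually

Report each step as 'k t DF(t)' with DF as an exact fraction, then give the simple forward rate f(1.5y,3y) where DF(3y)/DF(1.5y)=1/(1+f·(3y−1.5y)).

1 1/2 1969/2000
2 1 4853/5000
3 3/2 9479/10000
4 2 4597/5000
5 5/2 563/625
6 3 8763/10000
7 7/2 1061/1250
f(1.5y,3y) = ((9479/10000)/(8763/10000) − 1)/(3/2) = 1432/26289 ≈ 5.4471%

step 1 [0.5y] swap r/2=31/1969: DF=(1 − 31/1969·(0))/(1+31/1969) = 1969/2000 ≈ 0.984500
step 2 [1y] swap r/2=2/133: DF=(1 − 2/133·(0.984500))/(1+2/133) = 4853/5000 ≈ 0.970600
step 3 [1.5y] swap r/2=521/29030: DF=(1 − 521/29030·(0.984500+0.970600))/(1+521/29030) = 9479/10000 ≈ 0.947900
step 4 [2y] bond c/2=1/40: DF=(12687/12500 − 1/40·(0.984500+0.970600+0.947900))/(1+1/40) = 4597/5000 ≈ 0.919400
step 5 [2.5y] swap r/2=31/1476: DF=(1 − 31/1476·(0.984500+0.970600+0.947900+0.919400))/(1+31/1476) = 563/625 ≈ 0.900800
step 6 [3y] swap r/2=1237/55995: DF=(1 − 1237/55995·(0.984500+0.970600+0.947900+0.919400+0.900800))/(1+1237/55995) = 8763/10000 ≈ 0.876300
step 7 [3.5y] swap r/2=1512/64483: DF=(1 − 1512/64483·(0.984500+0.970600+0.947900+0.919400+0.900800+0.876300))/(1+1512/64483) = 1061/1250 ≈ 0.848800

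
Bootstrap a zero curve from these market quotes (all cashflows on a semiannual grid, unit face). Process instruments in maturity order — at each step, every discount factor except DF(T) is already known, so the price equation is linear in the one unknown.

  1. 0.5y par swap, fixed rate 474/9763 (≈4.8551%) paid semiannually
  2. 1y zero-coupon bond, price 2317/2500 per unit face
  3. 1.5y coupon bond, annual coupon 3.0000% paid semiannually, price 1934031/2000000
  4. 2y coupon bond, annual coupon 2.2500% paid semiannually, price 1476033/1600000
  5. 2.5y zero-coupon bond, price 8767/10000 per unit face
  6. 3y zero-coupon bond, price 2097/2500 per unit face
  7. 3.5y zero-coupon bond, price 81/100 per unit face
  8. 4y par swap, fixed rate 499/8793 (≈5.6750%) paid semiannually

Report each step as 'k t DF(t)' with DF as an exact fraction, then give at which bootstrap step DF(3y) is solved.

step 1 [0.5y] swap r/2=237/9763: DF=(1 − 237/9763·(0))/(1+237/9763) = 9763/10000 ≈ 0.976300
step 2 [1y] zero: DF = P = 2317/2500 ≈ 0.926800
step 3 [1.5y] bond c/2=3/200: DF=(1934031/2000000 − 3/200·(0.976300+0.926800))/(1+3/200) = 4623/5000 ≈ 0.924600
step 4 [2y] bond c/2=9/800: DF=(1476033/1600000 − 9/800·(0.976300+0.926800+0.924600))/(1+9/800) = 1101/1250 ≈ 0.880800
step 5 [2.5y] zero: DF = P = 8767/10000 ≈ 0.876700
step 6 [3y] zero: DF = P = 2097/2500 ≈ 0.838800
step 7 [3.5y] zero: DF = P = 81/100 ≈ 0.810000
step 8 [4y] swap r/2=499/17586: DF=(1 − 499/17586·(0.976300+0.926800+0.924600+0.880800+0.876700+0.838800+0.810000))/(1+499/17586) = 2001/2500 ≈ 0.800400

1 1/2 9763/10000
2 1 2317/2500
3 3/2 4623/5000
4 2 1101/1250
5 5/2 8767/10000
6 3 2097/2500
7 7/2 81/100
8 4 2001/2500
DF(3y) is solved at step 6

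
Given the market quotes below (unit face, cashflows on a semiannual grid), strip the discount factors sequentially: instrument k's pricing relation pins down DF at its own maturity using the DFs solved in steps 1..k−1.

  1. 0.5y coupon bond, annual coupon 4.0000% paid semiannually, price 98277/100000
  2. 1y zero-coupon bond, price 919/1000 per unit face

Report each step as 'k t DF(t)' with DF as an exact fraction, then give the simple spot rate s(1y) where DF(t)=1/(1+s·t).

step 1 [0.5y] bond c/2=1/50: DF=(98277/100000 − 1/50·(0))/(1+1/50) = 1927/2000 ≈ 0.963500
step 2 [1y] zero: DF = P = 919/1000 ≈ 0.919000

1 1/2 1927/2000
2 1 919/1000
s(1y) = (1/(919/1000) − 1)/(1) = 81/919 ≈ 8.8139%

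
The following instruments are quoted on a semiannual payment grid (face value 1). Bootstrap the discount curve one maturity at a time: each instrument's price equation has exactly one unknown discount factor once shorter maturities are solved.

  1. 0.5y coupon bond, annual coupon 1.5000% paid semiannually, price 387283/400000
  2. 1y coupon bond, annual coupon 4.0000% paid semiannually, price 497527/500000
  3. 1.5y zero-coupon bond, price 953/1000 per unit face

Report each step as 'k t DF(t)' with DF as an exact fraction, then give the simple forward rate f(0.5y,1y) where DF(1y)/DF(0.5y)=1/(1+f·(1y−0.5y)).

1 1/2 961/1000
2 1 9567/10000
3 3/2 953/1000
f(0.5y,1y) = ((961/1000)/(9567/10000) − 1)/(1/2) = 86/9567 ≈ 0.8989%

step 1 [0.5y] bond c/2=3/400: DF=(387283/400000 − 3/400·(0))/(1+3/400) = 961/1000 ≈ 0.961000
step 2 [1y] bond c/2=1/50: DF=(497527/500000 − 1/50·(0.961000))/(1+1/50) = 9567/10000 ≈ 0.956700
step 3 [1.5y] zero: DF = P = 953/1000 ≈ 0.953000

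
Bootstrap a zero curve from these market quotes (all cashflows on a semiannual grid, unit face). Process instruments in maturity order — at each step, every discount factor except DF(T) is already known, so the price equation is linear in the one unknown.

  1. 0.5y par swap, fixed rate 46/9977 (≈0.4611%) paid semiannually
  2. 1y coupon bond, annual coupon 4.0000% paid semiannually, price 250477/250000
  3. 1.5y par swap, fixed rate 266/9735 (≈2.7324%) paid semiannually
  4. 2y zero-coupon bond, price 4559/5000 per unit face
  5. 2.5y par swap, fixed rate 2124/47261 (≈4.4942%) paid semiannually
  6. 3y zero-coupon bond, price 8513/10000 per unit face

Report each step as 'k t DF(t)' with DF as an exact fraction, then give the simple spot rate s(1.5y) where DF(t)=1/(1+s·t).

step 1 [0.5y] swap r/2=23/9977: DF=(1 − 23/9977·(0))/(1+23/9977) = 9977/10000 ≈ 0.997700
step 2 [1y] bond c/2=1/50: DF=(250477/250000 − 1/50·(0.997700))/(1+1/50) = 9627/10000 ≈ 0.962700
step 3 [1.5y] swap r/2=133/9735: DF=(1 − 133/9735·(0.997700+0.962700))/(1+133/9735) = 9601/10000 ≈ 0.960100
step 4 [2y] zero: DF = P = 4559/5000 ≈ 0.911800
step 5 [2.5y] swap r/2=1062/47261: DF=(1 − 1062/47261·(0.997700+0.962700+0.960100+0.911800))/(1+1062/47261) = 4469/5000 ≈ 0.893800
step 6 [3y] zero: DF = P = 8513/10000 ≈ 0.851300

1 1/2 9977/10000
2 1 9627/10000
3 3/2 9601/10000
4 2 4559/5000
5 5/2 4469/5000
6 3 8513/10000
s(1.5y) = (1/(9601/10000) − 1)/(3/2) = 266/9601 ≈ 2.7705%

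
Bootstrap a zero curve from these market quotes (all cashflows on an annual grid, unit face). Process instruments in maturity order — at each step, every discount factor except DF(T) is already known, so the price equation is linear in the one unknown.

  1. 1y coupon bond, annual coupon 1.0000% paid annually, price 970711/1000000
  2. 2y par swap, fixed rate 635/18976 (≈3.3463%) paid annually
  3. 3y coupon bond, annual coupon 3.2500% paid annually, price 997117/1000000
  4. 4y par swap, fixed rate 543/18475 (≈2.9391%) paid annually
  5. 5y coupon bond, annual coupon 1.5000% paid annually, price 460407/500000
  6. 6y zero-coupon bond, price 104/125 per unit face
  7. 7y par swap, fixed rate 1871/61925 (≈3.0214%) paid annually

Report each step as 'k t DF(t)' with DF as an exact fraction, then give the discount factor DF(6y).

1 1 9611/10000
2 2 1873/2000
3 3 453/500
4 4 4457/5000
5 5 4263/5000
6 6 104/125
7 7 8129/10000
DF(6y) = 104/125 ≈ 0.832000

step 1 [1y] bond c/1=1/100: DF=(970711/1000000 − 1/100·(0))/(1+1/100) = 9611/10000 ≈ 0.961100
step 2 [2y] swap r/1=635/18976: DF=(1 − 635/18976·(0.961100))/(1+635/18976) = 1873/2000 ≈ 0.936500
step 3 [3y] bond c/1=13/400: DF=(997117/1000000 − 13/400·(0.961100+0.936500))/(1+13/400) = 453/500 ≈ 0.906000
step 4 [4y] swap r/1=543/18475: DF=(1 − 543/18475·(0.961100+0.936500+0.906000))/(1+543/18475) = 4457/5000 ≈ 0.891400
step 5 [5y] bond c/1=3/200: DF=(460407/500000 − 3/200·(0.961100+0.936500+0.906000+0.891400))/(1+3/200) = 4263/5000 ≈ 0.852600
step 6 [6y] zero: DF = P = 104/125 ≈ 0.832000
step 7 [7y] swap r/1=1871/61925: DF=(1 − 1871/61925·(0.961100+0.936500+0.906000+0.891400+0.852600+0.832000))/(1+1871/61925) = 8129/10000 ≈ 0.812900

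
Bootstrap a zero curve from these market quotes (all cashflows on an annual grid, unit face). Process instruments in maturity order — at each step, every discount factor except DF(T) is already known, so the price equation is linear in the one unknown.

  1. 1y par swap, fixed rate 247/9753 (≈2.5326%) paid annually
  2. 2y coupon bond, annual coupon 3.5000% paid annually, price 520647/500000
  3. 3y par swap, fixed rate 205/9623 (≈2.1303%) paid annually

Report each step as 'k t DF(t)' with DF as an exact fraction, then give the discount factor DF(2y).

1 1 9753/10000
2 2 9731/10000
3 3 1877/2000
DF(2y) = 9731/10000 ≈ 0.973100

step 1 [1y] swap r/1=247/9753: DF=(1 − 247/9753·(0))/(1+247/9753) = 9753/10000 ≈ 0.975300
step 2 [2y] bond c/1=7/200: DF=(520647/500000 − 7/200·(0.975300))/(1+7/200) = 9731/10000 ≈ 0.973100
step 3 [3y] swap r/1=205/9623: DF=(1 − 205/9623·(0.975300+0.973100))/(1+205/9623) = 1877/2000 ≈ 0.938500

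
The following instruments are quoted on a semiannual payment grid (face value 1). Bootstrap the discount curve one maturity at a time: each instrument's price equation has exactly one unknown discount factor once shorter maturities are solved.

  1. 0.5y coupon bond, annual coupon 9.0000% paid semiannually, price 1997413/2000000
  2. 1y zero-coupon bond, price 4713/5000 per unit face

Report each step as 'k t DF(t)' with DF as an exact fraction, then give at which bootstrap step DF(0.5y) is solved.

step 1 [0.5y] bond c/2=9/200: DF=(1997413/2000000 − 9/200·(0))/(1+9/200) = 9557/10000 ≈ 0.955700
step 2 [1y] zero: DF = P = 4713/5000 ≈ 0.942600

1 1/2 9557/10000
2 1 4713/5000
DF(0.5y) is solved at step 1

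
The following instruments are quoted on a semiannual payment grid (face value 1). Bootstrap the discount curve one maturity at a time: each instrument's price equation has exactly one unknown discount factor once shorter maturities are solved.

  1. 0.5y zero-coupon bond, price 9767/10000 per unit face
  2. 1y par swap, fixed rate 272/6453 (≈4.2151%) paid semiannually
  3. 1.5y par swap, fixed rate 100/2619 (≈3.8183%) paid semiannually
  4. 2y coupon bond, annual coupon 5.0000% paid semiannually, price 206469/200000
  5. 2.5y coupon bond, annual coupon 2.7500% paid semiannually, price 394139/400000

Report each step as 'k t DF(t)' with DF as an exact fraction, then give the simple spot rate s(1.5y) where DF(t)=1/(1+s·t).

1 1/2 9767/10000
2 1 1199/1250
3 3/2 189/200
4 2 9369/10000
5 5/2 4601/5000
s(1.5y) = (1/(189/200) − 1)/(3/2) = 22/567 ≈ 3.8801%

step 1 [0.5y] zero: DF = P = 9767/10000 ≈ 0.976700
step 2 [1y] swap r/2=136/6453: DF=(1 − 136/6453·(0.976700))/(1+136/6453) = 1199/1250 ≈ 0.959200
step 3 [1.5y] swap r/2=50/2619: DF=(1 − 50/2619·(0.976700+0.959200))/(1+50/2619) = 189/200 ≈ 0.945000
step 4 [2y] bond c/2=1/40: DF=(206469/200000 − 1/40·(0.976700+0.959200+0.945000))/(1+1/40) = 9369/10000 ≈ 0.936900
step 5 [2.5y] bond c/2=11/800: DF=(394139/400000 − 11/800·(0.976700+0.959200+0.945000+0.936900))/(1+11/800) = 4601/5000 ≈ 0.920200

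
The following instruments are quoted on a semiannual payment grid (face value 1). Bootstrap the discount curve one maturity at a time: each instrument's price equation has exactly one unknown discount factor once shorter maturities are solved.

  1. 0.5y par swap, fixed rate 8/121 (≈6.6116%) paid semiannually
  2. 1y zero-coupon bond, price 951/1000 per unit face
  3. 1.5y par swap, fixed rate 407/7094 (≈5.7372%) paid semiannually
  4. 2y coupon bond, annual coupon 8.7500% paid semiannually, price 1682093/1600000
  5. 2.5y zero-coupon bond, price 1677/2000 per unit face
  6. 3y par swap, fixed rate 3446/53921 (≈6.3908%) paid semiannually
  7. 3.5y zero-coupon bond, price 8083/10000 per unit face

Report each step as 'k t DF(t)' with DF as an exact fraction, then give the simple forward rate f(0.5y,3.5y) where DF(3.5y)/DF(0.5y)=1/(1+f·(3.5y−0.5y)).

step 1 [0.5y] swap r/2=4/121: DF=(1 − 4/121·(0))/(1+4/121) = 121/125 ≈ 0.968000
step 2 [1y] zero: DF = P = 951/1000 ≈ 0.951000
step 3 [1.5y] swap r/2=407/14188: DF=(1 − 407/14188·(0.968000+0.951000))/(1+407/14188) = 4593/5000 ≈ 0.918600
step 4 [2y] bond c/2=7/160: DF=(1682093/1600000 − 7/160·(0.968000+0.951000+0.918600))/(1+7/160) = 8883/10000 ≈ 0.888300
step 5 [2.5y] zero: DF = P = 1677/2000 ≈ 0.838500
step 6 [3y] swap r/2=1723/53921: DF=(1 − 1723/53921·(0.968000+0.951000+0.918600+0.888300+0.838500))/(1+1723/53921) = 8277/10000 ≈ 0.827700
step 7 [3.5y] zero: DF = P = 8083/10000 ≈ 0.808300

1 1/2 121/125
2 1 951/1000
3 3/2 4593/5000
4 2 8883/10000
5 5/2 1677/2000
6 3 8277/10000
7 7/2 8083/10000
f(0.5y,3.5y) = ((121/125)/(8083/10000) − 1)/(3) = 1597/24249 ≈ 6.5858%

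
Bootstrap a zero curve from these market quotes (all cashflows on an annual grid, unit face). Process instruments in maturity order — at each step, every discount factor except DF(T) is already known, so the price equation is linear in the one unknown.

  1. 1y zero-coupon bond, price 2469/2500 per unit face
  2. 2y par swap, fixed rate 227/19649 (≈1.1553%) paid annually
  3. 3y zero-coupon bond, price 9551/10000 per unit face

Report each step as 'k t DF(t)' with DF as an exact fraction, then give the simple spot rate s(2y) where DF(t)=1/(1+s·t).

step 1 [1y] zero: DF = P = 2469/2500 ≈ 0.987600
step 2 [2y] swap r/1=227/19649: DF=(1 − 227/19649·(0.987600))/(1+227/19649) = 9773/10000 ≈ 0.977300
step 3 [3y] zero: DF = P = 9551/10000 ≈ 0.955100

1 1 2469/2500
2 2 9773/10000
3 3 9551/10000
s(2y) = (1/(9773/10000) − 1)/(2) = 227/19546 ≈ 1.1614%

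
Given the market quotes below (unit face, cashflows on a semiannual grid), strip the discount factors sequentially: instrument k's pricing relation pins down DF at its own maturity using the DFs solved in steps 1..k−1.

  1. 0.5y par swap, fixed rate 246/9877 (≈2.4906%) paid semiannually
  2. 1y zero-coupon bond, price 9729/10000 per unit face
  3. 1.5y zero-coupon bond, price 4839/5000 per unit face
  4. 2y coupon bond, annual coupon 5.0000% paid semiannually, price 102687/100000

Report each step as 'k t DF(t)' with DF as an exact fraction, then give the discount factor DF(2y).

1 1/2 9877/10000
2 1 9729/10000
3 3/2 4839/5000
4 2 1163/1250
DF(2y) = 1163/1250 ≈ 0.930400

step 1 [0.5y] swap r/2=123/9877: DF=(1 − 123/9877·(0))/(1+123/9877) = 9877/10000 ≈ 0.987700
step 2 [1y] zero: DF = P = 9729/10000 ≈ 0.972900
step 3 [1.5y] zero: DF = P = 4839/5000 ≈ 0.967800
step 4 [2y] bond c/2=1/40: DF=(102687/100000 − 1/40·(0.987700+0.972900+0.967800))/(1+1/40) = 1163/1250 ≈ 0.930400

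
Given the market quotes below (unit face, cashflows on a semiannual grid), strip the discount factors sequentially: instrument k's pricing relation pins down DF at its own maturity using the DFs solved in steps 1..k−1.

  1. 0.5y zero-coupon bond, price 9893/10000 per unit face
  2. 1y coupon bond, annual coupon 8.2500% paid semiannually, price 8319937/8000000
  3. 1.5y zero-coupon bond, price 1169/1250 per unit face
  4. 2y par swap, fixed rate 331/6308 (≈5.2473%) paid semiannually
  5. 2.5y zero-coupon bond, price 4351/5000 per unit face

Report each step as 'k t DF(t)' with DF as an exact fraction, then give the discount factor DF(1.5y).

1 1/2 9893/10000
2 1 2399/2500
3 3/2 1169/1250
4 2 9007/10000
5 5/2 4351/5000
DF(1.5y) = 1169/1250 ≈ 0.935200

step 1 [0.5y] zero: DF = P = 9893/10000 ≈ 0.989300
step 2 [1y] bond c/2=33/800: DF=(8319937/8000000 − 33/800·(0.989300))/(1+33/800) = 2399/2500 ≈ 0.959600
step 3 [1.5y] zero: DF = P = 1169/1250 ≈ 0.935200
step 4 [2y] swap r/2=331/12616: DF=(1 − 331/12616·(0.989300+0.959600+0.935200))/(1+331/12616) = 9007/10000 ≈ 0.900700
step 5 [2.5y] zero: DF = P = 4351/5000 ≈ 0.870200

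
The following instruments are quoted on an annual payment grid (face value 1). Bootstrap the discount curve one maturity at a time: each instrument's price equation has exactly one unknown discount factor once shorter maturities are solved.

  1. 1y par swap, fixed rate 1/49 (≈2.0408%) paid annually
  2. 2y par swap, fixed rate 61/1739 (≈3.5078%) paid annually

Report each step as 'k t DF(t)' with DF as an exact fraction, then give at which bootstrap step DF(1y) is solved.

1 1 49/50
2 2 9329/10000
DF(1y) is solved at step 1

step 1 [1y] swap r/1=1/49: DF=(1 − 1/49·(0))/(1+1/49) = 49/50 ≈ 0.980000
step 2 [2y] swap r/1=61/1739: DF=(1 − 61/1739·(0.980000))/(1+61/1739) = 9329/10000 ≈ 0.932900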